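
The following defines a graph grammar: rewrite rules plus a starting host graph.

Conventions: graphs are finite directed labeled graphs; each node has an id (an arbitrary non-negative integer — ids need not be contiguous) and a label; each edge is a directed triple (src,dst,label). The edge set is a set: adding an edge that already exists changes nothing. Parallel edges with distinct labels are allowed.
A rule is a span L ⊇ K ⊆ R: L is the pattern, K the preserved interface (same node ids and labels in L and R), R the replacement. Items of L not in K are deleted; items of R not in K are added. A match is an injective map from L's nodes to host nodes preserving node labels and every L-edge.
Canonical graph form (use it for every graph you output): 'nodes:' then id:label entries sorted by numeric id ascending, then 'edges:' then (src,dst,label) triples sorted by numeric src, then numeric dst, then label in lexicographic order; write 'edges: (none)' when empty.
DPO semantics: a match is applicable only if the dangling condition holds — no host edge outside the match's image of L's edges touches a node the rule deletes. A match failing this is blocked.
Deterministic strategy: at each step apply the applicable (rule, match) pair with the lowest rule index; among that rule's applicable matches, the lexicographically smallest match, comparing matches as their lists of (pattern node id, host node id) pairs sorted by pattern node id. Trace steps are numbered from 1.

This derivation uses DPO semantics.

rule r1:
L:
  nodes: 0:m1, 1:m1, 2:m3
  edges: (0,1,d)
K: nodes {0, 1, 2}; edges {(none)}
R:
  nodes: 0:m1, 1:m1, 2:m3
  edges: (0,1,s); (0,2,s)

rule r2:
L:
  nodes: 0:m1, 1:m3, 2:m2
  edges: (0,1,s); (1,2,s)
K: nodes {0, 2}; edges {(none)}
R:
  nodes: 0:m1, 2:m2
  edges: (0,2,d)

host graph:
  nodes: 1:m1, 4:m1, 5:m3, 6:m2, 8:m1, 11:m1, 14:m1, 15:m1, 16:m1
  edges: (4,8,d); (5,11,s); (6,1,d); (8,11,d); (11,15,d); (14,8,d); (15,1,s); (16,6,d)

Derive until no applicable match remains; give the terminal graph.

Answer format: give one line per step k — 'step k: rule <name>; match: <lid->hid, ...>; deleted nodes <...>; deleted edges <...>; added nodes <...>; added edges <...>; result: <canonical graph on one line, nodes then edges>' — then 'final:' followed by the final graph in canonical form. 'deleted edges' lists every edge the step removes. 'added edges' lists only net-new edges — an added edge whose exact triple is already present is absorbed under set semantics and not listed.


step 1: rule r1; match: 0->4, 1->8, 2->5; deleted nodes (none); deleted edges (4,8,d); added nodes (none); added edges (4,5,s); (4,8,s); result: nodes: 1:m1, 4:m1, 5:m3, 6:m2, 8:m1, 11:m1, 14:m1, 15:m1, 16:m1 edges: (4,5,s); (4,8,s); (5,11,s); (6,1,d); (8,11,d); (11,15,d); (14,8,d); (15,1,s); (16,6,d)
step 2: rule r1; match: 0->8, 1->11, 2->5; deleted nodes (none); deleted edges (8,11,d); added nodes (none); added edges (8,5,s); (8,11,s); result: nodes: 1:m1, 4:m1, 5:m3, 6:m2, 8:m1, 11:m1, 14:m1, 15:m1, 16:m1 edges: (4,5,s); (4,8,s); (5,11,s); (6,1,d); (8,5,s); (8,11,s); (11,15,d); (14,8,d); (15,1,s); (16,6,d)
step 3: rule r1; match: 0->11, 1->15, 2->5; deleted nodes (none); deleted edges (11,15,d); added nodes (none); added edges (11,5,s); (11,15,s); result: nodes: 1:m1, 4:m1, 5:m3, 6:m2, 8:m1, 11:m1, 14:m1, 15:m1, 16:m1 edges: (4,5,s); (4,8,s); (5,11,s); (6,1,d); (8,5,s); (8,11,s); (11,5,s); (11,15,s); (14,8,d); (15,1,s); (16,6,d)
step 4: rule r1; match: 0->14, 1->8, 2->5; deleted nodes (none); deleted edges (14,8,d); added nodes (none); added edges (14,5,s); (14,8,s); result: nodes: 1:m1, 4:m1, 5:m3, 6:m2, 8:m1, 11:m1, 14:m1, 15:m1, 16:m1 edges: (4,5,s); (4,8,s); (5,11,s); (6,1,d); (8,5,s); (8,11,s); (11,5,s); (11,15,s); (14,5,s); (14,8,s); (15,1,s); (16,6,d)
final:
nodes: 1:m1, 4:m1, 5:m3, 6:m2, 8:m1, 11:m1, 14:m1, 15:m1, 16:m1
edges: (4,5,s); (4,8,s); (5,11,s); (6,1,d); (8,5,s); (8,11,s); (11,5,s); (11,15,s); (14,5,s); (14,8,s); (15,1,s); (16,6,d)


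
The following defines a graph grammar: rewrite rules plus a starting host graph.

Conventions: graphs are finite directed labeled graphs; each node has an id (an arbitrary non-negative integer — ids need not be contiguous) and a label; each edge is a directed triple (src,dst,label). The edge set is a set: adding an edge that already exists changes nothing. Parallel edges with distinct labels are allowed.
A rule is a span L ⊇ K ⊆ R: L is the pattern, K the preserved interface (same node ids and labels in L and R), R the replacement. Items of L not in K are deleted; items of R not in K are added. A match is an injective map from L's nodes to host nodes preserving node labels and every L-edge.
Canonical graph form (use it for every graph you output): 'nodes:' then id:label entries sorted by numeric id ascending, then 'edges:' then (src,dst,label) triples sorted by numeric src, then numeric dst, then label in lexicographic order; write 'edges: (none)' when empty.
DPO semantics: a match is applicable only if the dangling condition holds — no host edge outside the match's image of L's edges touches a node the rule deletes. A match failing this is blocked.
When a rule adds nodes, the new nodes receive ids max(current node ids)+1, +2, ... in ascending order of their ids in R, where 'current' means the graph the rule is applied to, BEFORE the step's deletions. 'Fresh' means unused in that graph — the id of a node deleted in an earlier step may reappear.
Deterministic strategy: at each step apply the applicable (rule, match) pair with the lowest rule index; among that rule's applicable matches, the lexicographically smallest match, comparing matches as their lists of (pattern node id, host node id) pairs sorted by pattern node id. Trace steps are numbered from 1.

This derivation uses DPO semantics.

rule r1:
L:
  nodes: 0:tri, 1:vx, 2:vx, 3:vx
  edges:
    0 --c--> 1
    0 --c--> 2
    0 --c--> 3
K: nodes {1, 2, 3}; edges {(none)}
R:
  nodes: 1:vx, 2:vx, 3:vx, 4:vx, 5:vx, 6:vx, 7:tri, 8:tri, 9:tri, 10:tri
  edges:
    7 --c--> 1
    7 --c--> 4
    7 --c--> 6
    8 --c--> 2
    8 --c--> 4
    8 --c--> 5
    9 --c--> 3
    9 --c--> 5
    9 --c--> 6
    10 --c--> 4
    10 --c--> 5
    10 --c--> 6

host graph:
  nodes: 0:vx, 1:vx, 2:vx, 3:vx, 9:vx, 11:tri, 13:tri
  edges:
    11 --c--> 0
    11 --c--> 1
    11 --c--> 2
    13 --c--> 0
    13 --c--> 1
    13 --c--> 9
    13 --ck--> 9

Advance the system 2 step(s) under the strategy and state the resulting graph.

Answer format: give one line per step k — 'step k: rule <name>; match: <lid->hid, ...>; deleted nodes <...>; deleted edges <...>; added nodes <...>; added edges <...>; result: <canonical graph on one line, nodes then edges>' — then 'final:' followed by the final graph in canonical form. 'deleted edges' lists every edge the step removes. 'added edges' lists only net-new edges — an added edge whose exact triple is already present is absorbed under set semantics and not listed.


step 1: rule r1; match: 0->11, 1->0, 2->1, 3->2; deleted nodes 11; deleted edges (11,0,c); (11,1,c); (11,2,c); added nodes 14, 15, 16, 17, 18, 19, 20; added edges (17,0,c); (17,14,c); (17,16,c); (18,1,c); (18,14,c); (18,15,c); (19,2,c); (19,15,c); (19,16,c); (20,14,c); (20,15,c); (20,16,c); result: nodes: 0:vx, 1:vx, 2:vx, 3:vx, 9:vx, 13:tri, 14:vx, 15:vx, 16:vx, 17:tri, 18:tri, 19:tri, 20:tri edges: (13,0,c); (13,1,c); (13,9,c); (13,9,ck); (17,0,c); (17,14,c); (17,16,c); (18,1,c); (18,14,c); (18,15,c); (19,2,c); (19,15,c); (19,16,c); (20,14,c); (20,15,c); (20,16,c)
step 2: rule r1; match: 0->17, 1->0, 2->14, 3->16; deleted nodes 17; deleted edges (17,0,c); (17,14,c); (17,16,c); added nodes 21, 22, 23, 24, 25, 26, 27; added edges (24,0,c); (24,21,c); (24,23,c); (25,14,c); (25,21,c); (25,22,c); (26,16,c); (26,22,c); (26,23,c); (27,21,c); (27,22,c); (27,23,c); result: nodes: 0:vx, 1:vx, 2:vx, 3:vx, 9:vx, 13:tri, 14:vx, 15:vx, 16:vx, 18:tri, 19:tri, 20:tri, 21:vx, 22:vx, 23:vx, 24:tri, 25:tri, 26:tri, 27:tri edges: (13,0,c); (13,1,c); (13,9,c); (13,9,ck); (18,1,c); (18,14,c); (18,15,c); (19,2,c); (19,15,c); (19,16,c); (20,14,c); (20,15,c); (20,16,c); (24,0,c); (24,21,c); (24,23,c); (25,14,c); (25,21,c); (25,22,c); (26,16,c); (26,22,c); (26,23,c); (27,21,c); (27,22,c); (27,23,c)
final:
nodes: 0:vx, 1:vx, 2:vx, 3:vx, 9:vx, 13:tri, 14:vx, 15:vx, 16:vx, 18:tri, 19:tri, 20:tri, 21:vx, 22:vx, 23:vx, 24:tri, 25:tri, 26:tri, 27:tri
edges: (13,0,c); (13,1,c); (13,9,c); (13,9,ck); (18,1,c); (18,14,c); (18,15,c); (19,2,c); (19,15,c); (19,16,c); (20,14,c); (20,15,c); (20,16,c); (24,0,c); (24,21,c); (24,23,c); (25,14,c); (25,21,c); (25,22,c); (26,16,c); (26,22,c); (26,23,c); (27,21,c); (27,22,c); (27,23,c)


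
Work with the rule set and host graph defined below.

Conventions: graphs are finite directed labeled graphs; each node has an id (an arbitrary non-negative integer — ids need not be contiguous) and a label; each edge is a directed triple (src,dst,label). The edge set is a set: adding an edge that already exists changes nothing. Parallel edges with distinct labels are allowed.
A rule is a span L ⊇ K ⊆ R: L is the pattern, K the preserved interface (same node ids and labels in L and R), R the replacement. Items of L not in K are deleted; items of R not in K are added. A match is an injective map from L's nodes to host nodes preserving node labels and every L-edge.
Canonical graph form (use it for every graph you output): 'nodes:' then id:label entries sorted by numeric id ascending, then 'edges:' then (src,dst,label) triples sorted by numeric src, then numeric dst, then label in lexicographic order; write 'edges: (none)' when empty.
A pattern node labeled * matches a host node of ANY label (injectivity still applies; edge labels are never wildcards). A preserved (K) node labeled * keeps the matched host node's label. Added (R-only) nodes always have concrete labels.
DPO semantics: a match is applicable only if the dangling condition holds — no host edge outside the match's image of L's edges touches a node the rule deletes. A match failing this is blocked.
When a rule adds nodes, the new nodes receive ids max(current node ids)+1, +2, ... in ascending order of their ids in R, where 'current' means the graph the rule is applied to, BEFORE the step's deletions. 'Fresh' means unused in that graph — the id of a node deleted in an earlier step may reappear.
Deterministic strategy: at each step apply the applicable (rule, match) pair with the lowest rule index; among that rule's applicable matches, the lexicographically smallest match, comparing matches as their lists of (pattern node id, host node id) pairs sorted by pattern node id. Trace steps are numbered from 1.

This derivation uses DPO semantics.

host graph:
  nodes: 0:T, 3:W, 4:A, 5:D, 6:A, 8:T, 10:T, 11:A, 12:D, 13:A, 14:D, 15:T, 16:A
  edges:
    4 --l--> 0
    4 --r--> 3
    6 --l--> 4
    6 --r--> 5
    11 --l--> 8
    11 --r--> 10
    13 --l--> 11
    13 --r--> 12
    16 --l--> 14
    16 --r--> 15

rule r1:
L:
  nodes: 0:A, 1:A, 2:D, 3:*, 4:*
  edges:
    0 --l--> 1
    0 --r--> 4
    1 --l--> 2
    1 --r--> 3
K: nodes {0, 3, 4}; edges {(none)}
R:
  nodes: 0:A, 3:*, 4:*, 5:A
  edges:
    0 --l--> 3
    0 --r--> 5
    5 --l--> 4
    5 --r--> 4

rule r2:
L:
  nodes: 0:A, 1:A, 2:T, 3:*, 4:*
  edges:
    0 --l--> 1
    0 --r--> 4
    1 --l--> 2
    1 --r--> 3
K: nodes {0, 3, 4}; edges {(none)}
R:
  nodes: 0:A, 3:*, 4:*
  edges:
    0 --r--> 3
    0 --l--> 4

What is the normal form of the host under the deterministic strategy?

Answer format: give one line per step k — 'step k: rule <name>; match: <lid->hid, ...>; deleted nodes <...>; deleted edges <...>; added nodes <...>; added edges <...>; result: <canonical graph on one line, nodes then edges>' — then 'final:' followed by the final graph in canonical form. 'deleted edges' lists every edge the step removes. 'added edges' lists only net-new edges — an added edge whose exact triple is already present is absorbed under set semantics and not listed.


step 1: rule r2; match: 0->6, 1->4, 2->0, 3->3, 4->5; deleted nodes 0, 4; deleted edges (4,0,l); (4,3,r); (6,4,l); (6,5,r); added nodes (none); added edges (6,3,r); (6,5,l); result: nodes: 3:W, 5:D, 6:A, 8:T, 10:T, 11:A, 12:D, 13:A, 14:D, 15:T, 16:A edges: (6,3,r); (6,5,l); (11,8,l); (11,10,r); (13,11,l); (13,12,r); (16,14,l); (16,15,r)
step 2: rule r2; match: 0->13, 1->11, 2->8, 3->10, 4->12; deleted nodes 8, 11; deleted edges (11,8,l); (11,10,r); (13,11,l); (13,12,r); added nodes (none); added edges (13,10,r); (13,12,l); result: nodes: 3:W, 5:D, 6:A, 10:T, 12:D, 13:A, 14:D, 15:T, 16:A edges: (6,3,r); (6,5,l); (13,10,r); (13,12,l); (16,14,l); (16,15,r)
final:
nodes: 3:W, 5:D, 6:A, 10:T, 12:D, 13:A, 14:D, 15:T, 16:A
edges: (6,3,r); (6,5,l); (13,10,r); (13,12,l); (16,14,l); (16,15,r)


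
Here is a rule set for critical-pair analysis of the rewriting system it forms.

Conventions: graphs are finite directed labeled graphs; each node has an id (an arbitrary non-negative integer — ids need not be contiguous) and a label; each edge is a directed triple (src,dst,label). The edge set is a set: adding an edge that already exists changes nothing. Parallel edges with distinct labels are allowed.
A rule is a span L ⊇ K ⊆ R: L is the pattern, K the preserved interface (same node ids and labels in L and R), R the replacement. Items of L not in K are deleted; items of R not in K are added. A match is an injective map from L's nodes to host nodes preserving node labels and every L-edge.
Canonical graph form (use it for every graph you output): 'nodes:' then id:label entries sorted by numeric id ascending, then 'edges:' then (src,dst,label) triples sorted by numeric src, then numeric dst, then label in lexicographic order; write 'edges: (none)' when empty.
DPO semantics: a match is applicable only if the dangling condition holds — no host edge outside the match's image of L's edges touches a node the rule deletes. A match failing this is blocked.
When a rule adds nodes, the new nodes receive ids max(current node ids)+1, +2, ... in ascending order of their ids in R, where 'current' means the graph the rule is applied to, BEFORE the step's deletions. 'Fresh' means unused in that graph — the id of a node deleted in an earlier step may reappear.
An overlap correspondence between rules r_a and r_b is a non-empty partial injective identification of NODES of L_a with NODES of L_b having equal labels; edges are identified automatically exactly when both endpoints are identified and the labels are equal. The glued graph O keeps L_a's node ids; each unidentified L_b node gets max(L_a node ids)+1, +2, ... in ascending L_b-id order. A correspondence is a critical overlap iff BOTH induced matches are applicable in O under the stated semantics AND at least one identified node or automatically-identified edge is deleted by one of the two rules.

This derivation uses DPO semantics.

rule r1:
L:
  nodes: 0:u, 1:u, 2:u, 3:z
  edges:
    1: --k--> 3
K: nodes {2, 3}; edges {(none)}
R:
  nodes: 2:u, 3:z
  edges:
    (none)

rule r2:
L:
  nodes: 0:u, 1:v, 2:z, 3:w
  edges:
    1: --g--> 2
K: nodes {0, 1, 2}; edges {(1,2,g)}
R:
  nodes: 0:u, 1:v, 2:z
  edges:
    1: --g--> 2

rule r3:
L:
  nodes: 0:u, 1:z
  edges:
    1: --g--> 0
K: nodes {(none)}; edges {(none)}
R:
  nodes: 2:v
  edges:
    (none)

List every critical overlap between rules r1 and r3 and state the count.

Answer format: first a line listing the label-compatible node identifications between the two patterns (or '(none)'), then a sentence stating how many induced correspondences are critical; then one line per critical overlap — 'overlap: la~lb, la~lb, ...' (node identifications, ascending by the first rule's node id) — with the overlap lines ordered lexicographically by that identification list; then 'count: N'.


label-compatible node identifications between L(r1) and L(r3): 0~0, 1~0, 2~0, 3~1
1 of the induced correspondences is a critical overlap of r1 and r3.
overlap: 2~0
count: 1


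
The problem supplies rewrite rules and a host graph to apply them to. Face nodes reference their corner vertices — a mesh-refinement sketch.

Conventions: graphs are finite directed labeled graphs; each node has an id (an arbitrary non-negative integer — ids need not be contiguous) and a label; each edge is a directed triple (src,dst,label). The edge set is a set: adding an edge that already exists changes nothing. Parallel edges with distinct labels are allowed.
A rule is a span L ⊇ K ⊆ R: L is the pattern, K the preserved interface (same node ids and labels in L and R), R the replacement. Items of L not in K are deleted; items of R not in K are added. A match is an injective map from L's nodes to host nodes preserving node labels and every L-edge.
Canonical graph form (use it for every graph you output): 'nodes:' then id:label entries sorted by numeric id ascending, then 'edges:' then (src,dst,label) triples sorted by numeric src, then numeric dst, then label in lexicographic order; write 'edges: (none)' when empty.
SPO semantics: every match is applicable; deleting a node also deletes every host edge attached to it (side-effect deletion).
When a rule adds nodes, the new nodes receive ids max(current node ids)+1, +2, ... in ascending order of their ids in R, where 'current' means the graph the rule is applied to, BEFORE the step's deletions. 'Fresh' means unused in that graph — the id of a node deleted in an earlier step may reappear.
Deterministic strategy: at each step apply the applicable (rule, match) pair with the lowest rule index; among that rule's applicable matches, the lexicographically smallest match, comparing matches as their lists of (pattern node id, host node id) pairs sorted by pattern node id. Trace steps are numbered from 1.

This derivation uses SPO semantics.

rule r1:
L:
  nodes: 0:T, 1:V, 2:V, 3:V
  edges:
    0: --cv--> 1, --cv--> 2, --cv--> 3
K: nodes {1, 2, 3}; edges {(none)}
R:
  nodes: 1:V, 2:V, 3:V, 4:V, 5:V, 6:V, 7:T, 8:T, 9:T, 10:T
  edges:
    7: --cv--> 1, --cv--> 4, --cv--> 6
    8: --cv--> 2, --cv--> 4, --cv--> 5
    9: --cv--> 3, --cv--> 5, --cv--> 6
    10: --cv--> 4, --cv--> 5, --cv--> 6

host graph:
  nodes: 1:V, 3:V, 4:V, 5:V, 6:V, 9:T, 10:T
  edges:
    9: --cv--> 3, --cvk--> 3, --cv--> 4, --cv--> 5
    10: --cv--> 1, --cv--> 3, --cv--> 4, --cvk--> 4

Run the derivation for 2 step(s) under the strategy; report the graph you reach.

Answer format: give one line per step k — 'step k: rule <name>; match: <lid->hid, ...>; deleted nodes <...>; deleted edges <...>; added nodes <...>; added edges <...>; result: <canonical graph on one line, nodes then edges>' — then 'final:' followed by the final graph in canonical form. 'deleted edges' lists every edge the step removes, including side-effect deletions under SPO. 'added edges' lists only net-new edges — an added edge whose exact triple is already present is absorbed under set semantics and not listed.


step 1: rule r1; match: 0->9, 1->3, 2->4, 3->5; deleted nodes 9; deleted edges (9,3,cv); (9,3,cvk); (9,4,cv); (9,5,cv); added nodes 11, 12, 13, 14, 15, 16, 17; added edges (14,3,cv); (14,11,cv); (14,13,cv); (15,4,cv); (15,11,cv); (15,12,cv); (16,5,cv); (16,12,cv); (16,13,cv); (17,11,cv); (17,12,cv); (17,13,cv); result: nodes: 1:V, 3:V, 4:V, 5:V, 6:V, 10:T, 11:V, 12:V, 13:V, 14:T, 15:T, 16:T, 17:T edges: (10,1,cv); (10,3,cv); (10,4,cv); (10,4,cvk); (14,3,cv); (14,11,cv); (14,13,cv); (15,4,cv); (15,11,cv); (15,12,cv); (16,5,cv); (16,12,cv); (16,13,cv); (17,11,cv); (17,12,cv); (17,13,cv)
step 2: rule r1; match: 0->10, 1->1, 2->3, 3->4; deleted nodes 10; deleted edges (10,1,cv); (10,3,cv); (10,4,cv); (10,4,cvk); added nodes 18, 19, 20, 21, 22, 23, 24; added edges (21,1,cv); (21,18,cv); (21,20,cv); (22,3,cv); (22,18,cv); (22,19,cv); (23,4,cv); (23,19,cv); (23,20,cv); (24,18,cv); (24,19,cv); (24,20,cv); result: nodes: 1:V, 3:V, 4:V, 5:V, 6:V, 11:V, 12:V, 13:V, 14:T, 15:T, 16:T, 17:T, 18:V, 19:V, 20:V, 21:T, 22:T, 23:T, 24:T edges: (14,3,cv); (14,11,cv); (14,13,cv); (15,4,cv); (15,11,cv); (15,12,cv); (16,5,cv); (16,12,cv); (16,13,cv); (17,11,cv); (17,12,cv); (17,13,cv); (21,1,cv); (21,18,cv); (21,20,cv); (22,3,cv); (22,18,cv); (22,19,cv); (23,4,cv); (23,19,cv); (23,20,cv); (24,18,cv); (24,19,cv); (24,20,cv)
final:
nodes: 1:V, 3:V, 4:V, 5:V, 6:V, 11:V, 12:V, 13:V, 14:T, 15:T, 16:T, 17:T, 18:V, 19:V, 20:V, 21:T, 22:T, 23:T, 24:T
edges: (14,3,cv); (14,11,cv); (14,13,cv); (15,4,cv); (15,11,cv); (15,12,cv); (16,5,cv); (16,12,cv); (16,13,cv); (17,11,cv); (17,12,cv); (17,13,cv); (21,1,cv); (21,18,cv); (21,20,cv); (22,3,cv); (22,18,cv); (22,19,cv); (23,4,cv); (23,19,cv); (23,20,cv); (24,18,cv); (24,19,cv); (24,20,cv)


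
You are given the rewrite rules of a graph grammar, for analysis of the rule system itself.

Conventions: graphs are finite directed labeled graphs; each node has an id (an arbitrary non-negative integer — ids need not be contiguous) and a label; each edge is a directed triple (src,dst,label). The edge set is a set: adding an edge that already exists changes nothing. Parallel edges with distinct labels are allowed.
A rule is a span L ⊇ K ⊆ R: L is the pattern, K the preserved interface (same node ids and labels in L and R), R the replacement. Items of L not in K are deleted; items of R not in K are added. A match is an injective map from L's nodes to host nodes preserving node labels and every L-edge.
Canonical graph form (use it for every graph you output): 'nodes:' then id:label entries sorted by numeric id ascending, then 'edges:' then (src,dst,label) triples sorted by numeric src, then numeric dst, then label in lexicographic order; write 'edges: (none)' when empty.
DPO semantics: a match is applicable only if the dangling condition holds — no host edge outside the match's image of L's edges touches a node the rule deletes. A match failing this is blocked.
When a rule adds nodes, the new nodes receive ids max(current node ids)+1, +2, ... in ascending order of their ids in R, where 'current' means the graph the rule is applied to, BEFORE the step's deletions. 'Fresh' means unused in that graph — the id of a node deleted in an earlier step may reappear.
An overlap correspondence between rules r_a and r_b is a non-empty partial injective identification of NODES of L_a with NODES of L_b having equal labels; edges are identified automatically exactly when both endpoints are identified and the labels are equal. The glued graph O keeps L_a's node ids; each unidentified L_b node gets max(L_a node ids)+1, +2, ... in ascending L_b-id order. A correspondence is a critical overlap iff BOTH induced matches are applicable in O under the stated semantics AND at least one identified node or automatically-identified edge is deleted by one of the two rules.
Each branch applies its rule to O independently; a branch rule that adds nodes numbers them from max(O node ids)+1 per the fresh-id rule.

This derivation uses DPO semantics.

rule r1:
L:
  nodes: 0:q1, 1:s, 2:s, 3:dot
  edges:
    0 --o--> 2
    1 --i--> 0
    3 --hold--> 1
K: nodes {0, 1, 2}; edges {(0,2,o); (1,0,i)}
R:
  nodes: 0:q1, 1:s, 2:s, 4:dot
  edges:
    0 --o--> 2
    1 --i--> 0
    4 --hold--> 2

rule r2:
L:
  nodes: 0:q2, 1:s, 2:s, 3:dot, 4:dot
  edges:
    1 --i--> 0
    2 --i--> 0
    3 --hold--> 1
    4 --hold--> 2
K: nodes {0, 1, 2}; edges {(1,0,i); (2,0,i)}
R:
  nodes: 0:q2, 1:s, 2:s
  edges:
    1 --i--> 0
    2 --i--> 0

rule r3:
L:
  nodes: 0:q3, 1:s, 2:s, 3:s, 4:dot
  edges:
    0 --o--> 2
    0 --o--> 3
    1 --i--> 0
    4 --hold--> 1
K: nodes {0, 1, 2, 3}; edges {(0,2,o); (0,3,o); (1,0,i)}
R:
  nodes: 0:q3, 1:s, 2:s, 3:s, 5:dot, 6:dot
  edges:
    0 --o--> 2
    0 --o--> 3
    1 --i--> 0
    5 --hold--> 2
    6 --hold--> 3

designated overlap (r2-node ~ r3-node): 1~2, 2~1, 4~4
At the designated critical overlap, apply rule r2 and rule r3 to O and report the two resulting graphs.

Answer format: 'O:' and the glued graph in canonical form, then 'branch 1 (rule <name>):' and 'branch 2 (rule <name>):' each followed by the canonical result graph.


O:
nodes: 0:q2, 1:s, 2:s, 3:dot, 4:dot, 5:q3, 6:s
edges: (1,0,i); (2,0,i); (2,5,i); (3,1,hold); (4,2,hold); (5,1,o); (5,6,o)
branch 1 (rule r2):
nodes: 0:q2, 1:s, 2:s, 5:q3, 6:s
edges: (1,0,i); (2,0,i); (2,5,i); (5,1,o); (5,6,o)
branch 2 (rule r3):
nodes: 0:q2, 1:s, 2:s, 3:dot, 5:q3, 6:s, 7:dot, 8:dot
edges: (1,0,i); (2,0,i); (2,5,i); (3,1,hold); (5,1,o); (5,6,o); (7,1,hold); (8,6,hold)


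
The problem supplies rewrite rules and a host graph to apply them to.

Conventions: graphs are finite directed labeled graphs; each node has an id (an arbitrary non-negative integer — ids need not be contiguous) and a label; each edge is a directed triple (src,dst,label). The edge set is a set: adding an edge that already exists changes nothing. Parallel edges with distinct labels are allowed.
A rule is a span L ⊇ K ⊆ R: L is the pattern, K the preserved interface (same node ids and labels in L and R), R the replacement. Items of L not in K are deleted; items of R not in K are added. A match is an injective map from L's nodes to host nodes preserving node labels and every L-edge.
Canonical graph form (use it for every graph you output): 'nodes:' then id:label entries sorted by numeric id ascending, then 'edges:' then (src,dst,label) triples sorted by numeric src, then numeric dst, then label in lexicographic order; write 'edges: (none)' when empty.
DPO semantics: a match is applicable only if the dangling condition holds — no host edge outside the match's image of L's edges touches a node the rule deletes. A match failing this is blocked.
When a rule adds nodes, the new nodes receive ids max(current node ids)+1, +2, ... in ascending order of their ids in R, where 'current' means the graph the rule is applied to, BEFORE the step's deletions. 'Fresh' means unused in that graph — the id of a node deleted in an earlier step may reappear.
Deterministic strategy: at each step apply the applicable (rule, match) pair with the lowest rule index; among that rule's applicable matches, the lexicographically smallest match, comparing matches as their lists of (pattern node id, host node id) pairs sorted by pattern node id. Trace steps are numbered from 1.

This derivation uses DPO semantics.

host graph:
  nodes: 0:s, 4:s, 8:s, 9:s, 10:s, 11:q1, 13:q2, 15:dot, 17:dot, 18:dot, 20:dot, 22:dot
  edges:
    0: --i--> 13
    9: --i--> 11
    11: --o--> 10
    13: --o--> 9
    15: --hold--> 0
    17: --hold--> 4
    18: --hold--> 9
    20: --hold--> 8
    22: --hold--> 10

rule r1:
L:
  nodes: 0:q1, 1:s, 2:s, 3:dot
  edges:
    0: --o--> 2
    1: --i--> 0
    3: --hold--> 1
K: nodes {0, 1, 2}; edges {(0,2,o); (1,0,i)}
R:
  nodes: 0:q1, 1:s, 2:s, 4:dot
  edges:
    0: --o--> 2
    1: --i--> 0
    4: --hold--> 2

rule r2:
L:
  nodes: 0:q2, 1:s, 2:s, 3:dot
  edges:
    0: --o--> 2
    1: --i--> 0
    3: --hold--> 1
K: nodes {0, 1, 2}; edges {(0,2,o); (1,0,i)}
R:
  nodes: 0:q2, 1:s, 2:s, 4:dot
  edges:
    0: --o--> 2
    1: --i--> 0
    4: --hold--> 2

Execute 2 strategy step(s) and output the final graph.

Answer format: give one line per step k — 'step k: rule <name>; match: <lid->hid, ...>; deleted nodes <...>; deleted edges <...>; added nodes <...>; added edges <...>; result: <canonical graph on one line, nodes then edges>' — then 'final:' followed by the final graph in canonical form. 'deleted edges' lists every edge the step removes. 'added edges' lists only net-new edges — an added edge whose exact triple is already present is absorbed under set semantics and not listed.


step 1: rule r1; match: 0->11, 1->9, 2->10, 3->18; deleted nodes 18; deleted edges (18,9,hold); added nodes 23; added edges (23,10,hold); result: nodes: 0:s, 4:s, 8:s, 9:s, 10:s, 11:q1, 13:q2, 15:dot, 17:dot, 20:dot, 22:dot, 23:dot edges: (0,13,i); (9,11,i); (11,10,o); (13,9,o); (15,0,hold); (17,4,hold); (20,8,hold); (22,10,hold); (23,10,hold)
step 2: rule r2; match: 0->13, 1->0, 2->9, 3->15; deleted nodes 15; deleted edges (15,0,hold); added nodes 24; added edges (24,9,hold); result: nodes: 0:s, 4:s, 8:s, 9:s, 10:s, 11:q1, 13:q2, 17:dot, 20:dot, 22:dot, 23:dot, 24:dot edges: (0,13,i); (9,11,i); (11,10,o); (13,9,o); (17,4,hold); (20,8,hold); (22,10,hold); (23,10,hold); (24,9,hold)
final:
nodes: 0:s, 4:s, 8:s, 9:s, 10:s, 11:q1, 13:q2, 17:dot, 20:dot, 22:dot, 23:dot, 24:dot
edges: (0,13,i); (9,11,i); (11,10,o); (13,9,o); (17,4,hold); (20,8,hold); (22,10,hold); (23,10,hold); (24,9,hold)


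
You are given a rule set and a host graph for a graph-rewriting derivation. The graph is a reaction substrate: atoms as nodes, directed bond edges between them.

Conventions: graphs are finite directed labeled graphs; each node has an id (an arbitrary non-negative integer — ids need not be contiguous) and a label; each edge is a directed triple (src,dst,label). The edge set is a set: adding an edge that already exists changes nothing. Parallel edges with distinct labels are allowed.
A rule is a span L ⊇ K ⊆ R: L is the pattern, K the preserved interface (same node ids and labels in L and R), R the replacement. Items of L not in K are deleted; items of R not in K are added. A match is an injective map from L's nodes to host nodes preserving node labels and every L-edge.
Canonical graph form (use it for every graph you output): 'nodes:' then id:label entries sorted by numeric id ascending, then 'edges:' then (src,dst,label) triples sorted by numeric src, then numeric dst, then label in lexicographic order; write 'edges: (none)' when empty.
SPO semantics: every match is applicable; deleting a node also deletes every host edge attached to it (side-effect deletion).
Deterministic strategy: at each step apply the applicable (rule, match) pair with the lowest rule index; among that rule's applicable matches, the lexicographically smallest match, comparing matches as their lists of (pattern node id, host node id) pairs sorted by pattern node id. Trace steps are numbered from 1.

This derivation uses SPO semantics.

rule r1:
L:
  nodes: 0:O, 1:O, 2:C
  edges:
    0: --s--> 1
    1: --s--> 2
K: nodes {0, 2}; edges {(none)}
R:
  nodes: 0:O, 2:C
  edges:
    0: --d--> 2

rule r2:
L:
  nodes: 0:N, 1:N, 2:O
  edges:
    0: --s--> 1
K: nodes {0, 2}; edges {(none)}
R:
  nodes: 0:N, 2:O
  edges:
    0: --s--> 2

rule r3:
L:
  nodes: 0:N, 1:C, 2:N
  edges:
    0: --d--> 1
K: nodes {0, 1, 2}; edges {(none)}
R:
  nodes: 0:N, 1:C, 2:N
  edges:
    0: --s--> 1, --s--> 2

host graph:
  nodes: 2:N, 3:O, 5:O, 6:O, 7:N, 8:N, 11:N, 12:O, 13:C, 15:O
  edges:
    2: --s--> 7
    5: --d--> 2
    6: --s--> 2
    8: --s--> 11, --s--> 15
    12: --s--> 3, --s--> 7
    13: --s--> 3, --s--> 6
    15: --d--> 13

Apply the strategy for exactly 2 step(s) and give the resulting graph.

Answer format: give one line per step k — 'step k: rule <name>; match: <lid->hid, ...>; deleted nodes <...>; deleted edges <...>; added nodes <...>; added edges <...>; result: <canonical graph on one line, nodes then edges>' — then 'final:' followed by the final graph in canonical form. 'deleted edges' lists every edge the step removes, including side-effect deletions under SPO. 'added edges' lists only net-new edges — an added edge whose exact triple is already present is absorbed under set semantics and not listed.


step 1: rule r2; match: 0->2, 1->7, 2->3; deleted nodes 7; deleted edges (2,7,s); (12,7,s); added nodes (none); added edges (2,3,s); result: nodes: 2:N, 3:O, 5:O, 6:O, 8:N, 11:N, 12:O, 13:C, 15:O edges: (2,3,s); (5,2,d); (6,2,s); (8,11,s); (8,15,s); (12,3,s); (13,3,s); (13,6,s); (15,13,d)
step 2: rule r2; match: 0->8, 1->11, 2->3; deleted nodes 11; deleted edges (8,11,s); added nodes (none); added edges (8,3,s); result: nodes: 2:N, 3:O, 5:O, 6:O, 8:N, 12:O, 13:C, 15:O edges: (2,3,s); (5,2,d); (6,2,s); (8,3,s); (8,15,s); (12,3,s); (13,3,s); (13,6,s); (15,13,d)
final:
nodes: 2:N, 3:O, 5:O, 6:O, 8:N, 12:O, 13:C, 15:O
edges: (2,3,s); (5,2,d); (6,2,s); (8,3,s); (8,15,s); (12,3,s); (13,3,s); (13,6,s); (15,13,d)


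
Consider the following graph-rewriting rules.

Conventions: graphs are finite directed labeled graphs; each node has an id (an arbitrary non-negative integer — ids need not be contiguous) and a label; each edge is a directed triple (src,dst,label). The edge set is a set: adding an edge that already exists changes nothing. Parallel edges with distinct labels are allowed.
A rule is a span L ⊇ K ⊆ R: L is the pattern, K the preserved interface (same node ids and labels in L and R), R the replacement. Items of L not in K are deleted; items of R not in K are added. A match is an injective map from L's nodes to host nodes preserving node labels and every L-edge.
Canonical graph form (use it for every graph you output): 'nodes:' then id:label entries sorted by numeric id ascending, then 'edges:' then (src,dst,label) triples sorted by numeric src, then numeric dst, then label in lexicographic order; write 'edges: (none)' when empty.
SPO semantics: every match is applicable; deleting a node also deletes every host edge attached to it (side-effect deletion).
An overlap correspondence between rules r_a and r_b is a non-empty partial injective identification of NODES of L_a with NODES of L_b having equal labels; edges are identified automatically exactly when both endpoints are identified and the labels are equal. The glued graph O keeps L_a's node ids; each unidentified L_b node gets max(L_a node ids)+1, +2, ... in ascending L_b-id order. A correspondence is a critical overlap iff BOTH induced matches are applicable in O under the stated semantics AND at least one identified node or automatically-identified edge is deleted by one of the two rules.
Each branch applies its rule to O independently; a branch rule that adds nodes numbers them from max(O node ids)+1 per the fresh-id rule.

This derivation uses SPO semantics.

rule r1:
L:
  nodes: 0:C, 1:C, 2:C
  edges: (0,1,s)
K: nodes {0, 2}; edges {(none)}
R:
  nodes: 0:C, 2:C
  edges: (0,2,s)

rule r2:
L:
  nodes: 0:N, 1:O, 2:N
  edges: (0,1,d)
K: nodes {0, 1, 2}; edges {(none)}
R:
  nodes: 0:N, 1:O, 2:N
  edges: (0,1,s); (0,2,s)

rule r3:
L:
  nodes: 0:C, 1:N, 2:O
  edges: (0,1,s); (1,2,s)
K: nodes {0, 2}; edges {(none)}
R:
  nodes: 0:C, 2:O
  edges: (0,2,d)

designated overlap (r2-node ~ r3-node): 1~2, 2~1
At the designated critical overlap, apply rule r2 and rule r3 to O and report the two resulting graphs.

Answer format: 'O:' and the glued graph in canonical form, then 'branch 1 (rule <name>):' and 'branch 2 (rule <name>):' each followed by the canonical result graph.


O:
nodes: 0:N, 1:O, 2:N, 3:C
edges: (0,1,d); (2,1,s); (3,2,s)
branch 1 (rule r2):
nodes: 0:N, 1:O, 2:N, 3:C
edges: (0,1,s); (0,2,s); (2,1,s); (3,2,s)
branch 2 (rule r3):
nodes: 0:N, 1:O, 3:C
edges: (0,1,d); (3,1,d)


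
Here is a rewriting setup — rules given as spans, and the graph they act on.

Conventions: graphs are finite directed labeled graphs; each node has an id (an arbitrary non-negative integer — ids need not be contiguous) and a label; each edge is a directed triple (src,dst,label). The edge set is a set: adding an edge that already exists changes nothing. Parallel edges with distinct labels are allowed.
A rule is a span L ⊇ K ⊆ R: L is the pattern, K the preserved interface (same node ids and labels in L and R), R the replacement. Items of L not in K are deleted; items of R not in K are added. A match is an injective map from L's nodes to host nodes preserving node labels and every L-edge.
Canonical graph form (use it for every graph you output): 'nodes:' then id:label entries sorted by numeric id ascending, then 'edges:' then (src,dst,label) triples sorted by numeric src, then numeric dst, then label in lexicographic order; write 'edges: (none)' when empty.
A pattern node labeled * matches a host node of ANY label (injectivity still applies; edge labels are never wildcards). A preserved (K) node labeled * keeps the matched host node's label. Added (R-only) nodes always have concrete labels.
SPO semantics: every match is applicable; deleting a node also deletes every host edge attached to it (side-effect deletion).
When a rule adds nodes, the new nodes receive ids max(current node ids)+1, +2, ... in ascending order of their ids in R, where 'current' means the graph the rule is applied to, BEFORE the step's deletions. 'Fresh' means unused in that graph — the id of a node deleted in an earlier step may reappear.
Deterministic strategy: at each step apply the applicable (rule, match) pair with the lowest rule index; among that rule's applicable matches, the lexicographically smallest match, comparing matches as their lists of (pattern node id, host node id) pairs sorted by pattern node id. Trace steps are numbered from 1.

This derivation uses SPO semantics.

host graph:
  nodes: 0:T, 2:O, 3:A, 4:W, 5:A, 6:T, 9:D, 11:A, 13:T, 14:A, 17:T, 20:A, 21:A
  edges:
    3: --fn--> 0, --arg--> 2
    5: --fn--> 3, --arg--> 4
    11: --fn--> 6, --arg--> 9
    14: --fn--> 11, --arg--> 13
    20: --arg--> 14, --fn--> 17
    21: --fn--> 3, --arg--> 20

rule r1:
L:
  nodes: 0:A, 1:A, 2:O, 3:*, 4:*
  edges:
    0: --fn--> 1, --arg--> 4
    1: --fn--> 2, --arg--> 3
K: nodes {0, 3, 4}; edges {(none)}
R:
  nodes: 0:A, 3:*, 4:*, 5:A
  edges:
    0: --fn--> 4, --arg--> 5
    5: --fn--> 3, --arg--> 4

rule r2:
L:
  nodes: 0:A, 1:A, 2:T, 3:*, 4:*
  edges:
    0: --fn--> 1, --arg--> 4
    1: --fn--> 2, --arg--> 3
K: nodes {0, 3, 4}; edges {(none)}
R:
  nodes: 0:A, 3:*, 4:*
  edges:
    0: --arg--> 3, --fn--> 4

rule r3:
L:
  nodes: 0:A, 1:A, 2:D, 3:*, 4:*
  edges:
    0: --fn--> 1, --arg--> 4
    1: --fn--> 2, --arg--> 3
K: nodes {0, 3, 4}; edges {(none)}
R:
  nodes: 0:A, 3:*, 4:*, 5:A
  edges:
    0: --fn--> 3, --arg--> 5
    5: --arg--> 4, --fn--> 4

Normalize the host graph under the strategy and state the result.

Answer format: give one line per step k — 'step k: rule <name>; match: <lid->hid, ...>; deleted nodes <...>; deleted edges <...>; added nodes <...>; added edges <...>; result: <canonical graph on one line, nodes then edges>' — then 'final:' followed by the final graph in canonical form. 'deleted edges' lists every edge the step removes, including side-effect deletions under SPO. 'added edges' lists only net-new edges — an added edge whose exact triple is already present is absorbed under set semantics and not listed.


step 1: rule r2; match: 0->5, 1->3, 2->0, 3->2, 4->4; deleted nodes 0, 3; deleted edges (3,0,fn); (3,2,arg); (5,3,fn); (5,4,arg); (21,3,fn); added nodes (none); added edges (5,2,arg); (5,4,fn); result: nodes: 2:O, 4:W, 5:A, 6:T, 9:D, 11:A, 13:T, 14:A, 17:T, 20:A, 21:A edges: (5,2,arg); (5,4,fn); (11,6,fn); (11,9,arg); (14,11,fn); (14,13,arg); (20,14,arg); (20,17,fn); (21,20,arg)
step 2: rule r2; match: 0->14, 1->11, 2->6, 3->9, 4->13; deleted nodes 6, 11; deleted edges (11,6,fn); (11,9,arg); (14,11,fn); (14,13,arg); added nodes (none); added edges (14,9,arg); (14,13,fn); result: nodes: 2:O, 4:W, 5:A, 9:D, 13:T, 14:A, 17:T, 20:A, 21:A edges: (5,2,arg); (5,4,fn); (14,9,arg); (14,13,fn); (20,14,arg); (20,17,fn); (21,20,arg)
final:
nodes: 2:O, 4:W, 5:A, 9:D, 13:T, 14:A, 17:T, 20:A, 21:A
edges: (5,2,arg); (5,4,fn); (14,9,arg); (14,13,fn); (20,14,arg); (20,17,fn); (21,20,arg)


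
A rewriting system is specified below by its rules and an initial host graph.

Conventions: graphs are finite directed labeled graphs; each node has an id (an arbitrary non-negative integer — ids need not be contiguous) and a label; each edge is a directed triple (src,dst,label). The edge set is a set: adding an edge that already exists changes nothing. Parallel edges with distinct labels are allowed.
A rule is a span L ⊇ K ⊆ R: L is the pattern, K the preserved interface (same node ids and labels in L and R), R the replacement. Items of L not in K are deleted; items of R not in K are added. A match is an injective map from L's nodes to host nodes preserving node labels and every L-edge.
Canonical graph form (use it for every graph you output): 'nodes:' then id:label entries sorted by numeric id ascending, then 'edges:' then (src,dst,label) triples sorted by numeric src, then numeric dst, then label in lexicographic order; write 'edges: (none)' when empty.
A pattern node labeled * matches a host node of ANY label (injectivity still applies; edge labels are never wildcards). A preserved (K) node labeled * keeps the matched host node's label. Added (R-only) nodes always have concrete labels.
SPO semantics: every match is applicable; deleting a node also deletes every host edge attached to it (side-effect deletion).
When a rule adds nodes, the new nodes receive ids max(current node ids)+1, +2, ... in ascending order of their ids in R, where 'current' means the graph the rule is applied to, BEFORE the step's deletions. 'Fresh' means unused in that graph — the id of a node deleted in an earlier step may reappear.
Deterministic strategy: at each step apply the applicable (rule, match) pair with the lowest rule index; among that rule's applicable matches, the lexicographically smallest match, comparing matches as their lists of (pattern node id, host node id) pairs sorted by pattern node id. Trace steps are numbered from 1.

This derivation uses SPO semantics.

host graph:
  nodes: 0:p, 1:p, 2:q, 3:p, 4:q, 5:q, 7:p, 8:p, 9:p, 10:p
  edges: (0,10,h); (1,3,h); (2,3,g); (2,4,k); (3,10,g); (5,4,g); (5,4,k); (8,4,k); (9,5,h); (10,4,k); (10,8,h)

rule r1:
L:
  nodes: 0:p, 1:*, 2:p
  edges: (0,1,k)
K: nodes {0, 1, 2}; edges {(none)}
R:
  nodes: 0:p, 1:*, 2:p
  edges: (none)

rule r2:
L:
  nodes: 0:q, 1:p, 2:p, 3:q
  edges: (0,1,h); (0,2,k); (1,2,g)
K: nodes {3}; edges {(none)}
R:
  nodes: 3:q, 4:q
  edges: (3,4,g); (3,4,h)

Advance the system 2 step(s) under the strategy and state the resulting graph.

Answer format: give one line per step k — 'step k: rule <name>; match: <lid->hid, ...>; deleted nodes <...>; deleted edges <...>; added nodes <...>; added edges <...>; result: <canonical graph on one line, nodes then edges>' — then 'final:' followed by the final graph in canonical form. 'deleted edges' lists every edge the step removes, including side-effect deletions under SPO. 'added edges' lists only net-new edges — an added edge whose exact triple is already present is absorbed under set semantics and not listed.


step 1: rule r1; match: 0->8, 1->4, 2->0; deleted nodes (none); deleted edges (8,4,k); added nodes (none); added edges (none); result: nodes: 0:p, 1:p, 2:q, 3:p, 4:q, 5:q, 7:p, 8:p, 9:p, 10:p edges: (0,10,h); (1,3,h); (2,3,g); (2,4,k); (3,10,g); (5,4,g); (5,4,k); (9,5,h); (10,4,k); (10,8,h)
step 2: rule r1; match: 0->10, 1->4, 2->0; deleted nodes (none); deleted edges (10,4,k); added nodes (none); added edges (none); result: nodes: 0:p, 1:p, 2:q, 3:p, 4:q, 5:q, 7:p, 8:p, 9:p, 10:p edges: (0,10,h); (1,3,h); (2,3,g); (2,4,k); (3,10,g); (5,4,g); (5,4,k); (9,5,h); (10,8,h)
final:
nodes: 0:p, 1:p, 2:q, 3:p, 4:q, 5:q, 7:p, 8:p, 9:p, 10:p
edges: (0,10,h); (1,3,h); (2,3,g); (2,4,k); (3,10,g); (5,4,g); (5,4,k); (9,5,h); (10,8,h)
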